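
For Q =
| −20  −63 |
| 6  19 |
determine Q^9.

[[−3590, −10773], [1026, 3079]]

tr Q = −1 and det Q = −2, so the characteristic polynomial is λ² − (−1)λ + (−2) with roots −2 and 1.
Eigenvectors give P = [[7, −3], [−2, 1]] with P⁻¹ = [[1, 3], [2, 7]], and Q = P·diag(−2, 1)·P⁻¹.
Then Q^9 = P·diag(−512, 1)·P⁻¹ = [[−3584, −3], [1024, 1]] · [[1, 3], [2, 7]] = [[−3590, −10773], [1026, 3079]].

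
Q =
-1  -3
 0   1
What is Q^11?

[[-1, -3], [0, 1]]

Q² = I (check: tr Q = 0 and det Q = -1), so Q^11 = Q since 11 is odd.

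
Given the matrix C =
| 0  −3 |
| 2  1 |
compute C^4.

C^2 = [[−6, −3], [2, −5]]
C^3 = [[−6, 15], [−10, −11]]
C^4 = [[30, 33], [−22, 19]]

[[30, 33], [−22, 19]]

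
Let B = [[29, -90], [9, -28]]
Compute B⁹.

tr B = 1 and det B = -2, so the characteristic polynomial is λ² − (1)λ + (-2) with roots 2 and -1.
Eigenvectors give P = [[10, 3], [3, 1]] with P⁻¹ = [[1, -3], [-3, 10]], and B = P·diag(2, -1)·P⁻¹.
Then B⁹ = P·diag(512, -1)·P⁻¹ = [[5120, -3], [1536, -1]] · [[1, -3], [-3, 10]] = [[5129, -15390], [1539, -4618]].

[[5129, -15390], [1539, -4618]]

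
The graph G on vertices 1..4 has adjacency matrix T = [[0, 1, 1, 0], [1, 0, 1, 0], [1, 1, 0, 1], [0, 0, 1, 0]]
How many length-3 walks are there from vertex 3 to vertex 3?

2

The number of length-3 walks from vertex 3 to vertex 3 is entry (3,3) of T^3, where T is the adjacency matrix.
T^2 = [[2, 1, 1, 1], [1, 2, 1, 1], [1, 1, 3, 0], [1, 1, 0, 1]]
T^3 = [[2, 3, 4, 1], [3, 2, 4, 1], [4, 4, 2, 3], [1, 1, 3, 0]]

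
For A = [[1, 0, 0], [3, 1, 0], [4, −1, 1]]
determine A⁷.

A = I + N where N = [[0, 0, 0], [3, 0, 0], [4, −1, 0]] is strictly lower-triangular, so N³ = 0.
(I + N)⁷ = I + 7·N + 21·N² = [[1, 0, 0], [21, 1, 0], [−35, −7, 1]].

[[1, 0, 0], [21, 1, 0], [−35, −7, 1]]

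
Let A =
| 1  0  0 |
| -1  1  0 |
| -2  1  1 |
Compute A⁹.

A = I + N where N = [[0, 0, 0], [-1, 0, 0], [-2, 1, 0]] is strictly lower-triangular, so N³ = 0.
(I + N)⁹ = I + 9·N + 36·N² = [[1, 0, 0], [-9, 1, 0], [-54, 9, 1]].

[[1, 0, 0], [-9, 1, 0], [-54, 9, 1]]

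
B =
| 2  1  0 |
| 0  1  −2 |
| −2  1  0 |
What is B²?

[[4, 3, −2], [4, −1, −2], [−4, −1, −2]]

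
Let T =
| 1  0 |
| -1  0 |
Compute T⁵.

[[1, 0], [-1, 0]]

T² = T (a projection; rank 1, trace 1), so T⁵ = T.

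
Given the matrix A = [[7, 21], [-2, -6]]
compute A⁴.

[[7, 21], [-2, -6]]

A² = A (a projection; rank 1, trace 1), so A⁴ = A.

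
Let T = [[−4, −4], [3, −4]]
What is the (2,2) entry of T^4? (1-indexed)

−752

T^2 = [[4, 32], [−24, 4]]
T^3 = [[80, −144], [108, 80]]
T^4 = [[−752, 256], [−192, −752]]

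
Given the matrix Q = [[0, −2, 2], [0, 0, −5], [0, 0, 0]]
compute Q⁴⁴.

Q is strictly triangular, hence nilpotent: Q³ = 0, so Q⁴⁴ = 0.

[[0, 0, 0], [0, 0, 0], [0, 0, 0]]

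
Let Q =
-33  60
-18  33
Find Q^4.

tr Q = 0 and det Q = -9, so the characteristic polynomial is λ² − (0)λ + (-9) with roots -3 and 3.
Eigenvectors give P = [[2, 5], [1, 3]] with P⁻¹ = [[3, -5], [-1, 2]], and Q = P·diag(-3, 3)·P⁻¹.
Then Q^4 = P·diag(81, 81)·P⁻¹ = [[162, 405], [81, 243]] · [[3, -5], [-1, 2]] = [[81, 0], [0, 81]].

[[81, 0], [0, 81]]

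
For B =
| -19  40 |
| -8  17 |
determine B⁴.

[[401, -800], [160, -319]]

tr B = -2 and det B = -3, so the characteristic polynomial is λ² − (-2)λ + (-3) with roots -3 and 1.
Eigenvectors give P = [[5, 2], [2, 1]] with P⁻¹ = [[1, -2], [-2, 5]], and B = P·diag(-3, 1)·P⁻¹.
Then B⁴ = P·diag(81, 1)·P⁻¹ = [[405, 2], [162, 1]] · [[1, -2], [-2, 5]] = [[401, -800], [160, -319]].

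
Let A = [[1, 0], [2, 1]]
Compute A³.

[[1, 0], [6, 1]]

A = I + N where N = [[0, 0], [2, 0]] is strictly lower-triangular, so N² = 0.
(I + N)³ = I + 3·N = [[1, 0], [6, 1]].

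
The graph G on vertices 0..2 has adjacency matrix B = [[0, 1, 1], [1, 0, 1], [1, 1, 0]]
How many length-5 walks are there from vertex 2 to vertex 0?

The number of length-5 walks from vertex 2 to vertex 0 is entry (2,0) of B^5, where B is the adjacency matrix.
B^2 = [[2, 1, 1], [1, 2, 1], [1, 1, 2]]
B^3 = [[2, 3, 3], [3, 2, 3], [3, 3, 2]]
B^4 = [[6, 5, 5], [5, 6, 5], [5, 5, 6]]
B^5 = [[10, 11, 11], [11, 10, 11], [11, 11, 10]]

11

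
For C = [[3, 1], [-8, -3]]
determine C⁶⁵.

C² = I (check: tr C = 0 and det C = -1), so C⁶⁵ = C since 65 is odd.

[[3, 1], [-8, -3]]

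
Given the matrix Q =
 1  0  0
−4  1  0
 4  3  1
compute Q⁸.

Q = I + N where N = [[0, 0, 0], [−4, 0, 0], [4, 3, 0]] is strictly lower-triangular, so N³ = 0.
(I + N)⁸ = I + 8·N + 28·N² = [[1, 0, 0], [−32, 1, 0], [−304, 24, 1]].

[[1, 0, 0], [−32, 1, 0], [−304, 24, 1]]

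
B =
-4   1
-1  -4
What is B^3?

B^2 = [[15, -8], [8, 15]]
B^3 = [[-52, 47], [-47, -52]]

[[-52, 47], [-47, -52]]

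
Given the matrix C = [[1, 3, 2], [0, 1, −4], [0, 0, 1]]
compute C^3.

[[1, 9, −30], [0, 1, −12], [0, 0, 1]]

C = I + N where N = [[0, 3, 2], [0, 0, −4], [0, 0, 0]] is strictly upper-triangular, so N^3 = 0.
(I + N)^3 = I + 3·N + 3·N^2 = [[1, 9, −30], [0, 1, −12], [0, 0, 1]].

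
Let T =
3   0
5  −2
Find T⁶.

[[729, 0], [665, 64]]

tr T = 1 and det T = −6, so the characteristic polynomial is λ² − (1)λ + (−6) with roots −2 and 3.
Eigenvectors give P = [[0, 1], [−1, 1]] with P⁻¹ = [[1, −1], [1, 0]], and T = P·diag(−2, 3)·P⁻¹.
Then T⁶ = P·diag(64, 729)·P⁻¹ = [[0, 729], [−64, 729]] · [[1, −1], [1, 0]] = [[729, 0], [665, 64]].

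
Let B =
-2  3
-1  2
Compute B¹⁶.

[[1, 0], [0, 1]]

B² = I (check: tr B = 0 and det B = -1), so B¹⁶ = I since 16 is even.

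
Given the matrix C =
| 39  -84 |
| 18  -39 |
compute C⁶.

[[729, 0], [0, 729]]

tr C = 0 and det C = -9, so the characteristic polynomial is λ² − (0)λ + (-9) with roots -3 and 3.
Eigenvectors give P = [[2, -7], [1, -3]] with P⁻¹ = [[-3, 7], [-1, 2]], and C = P·diag(-3, 3)·P⁻¹.
Then C⁶ = P·diag(729, 729)·P⁻¹ = [[1458, -5103], [729, -2187]] · [[-3, 7], [-1, 2]] = [[729, 0], [0, 729]].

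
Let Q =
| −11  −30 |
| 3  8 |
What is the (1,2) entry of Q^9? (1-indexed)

tr Q = −3 and det Q = 2, so the characteristic polynomial is λ² − (−3)λ + (2) with roots −1 and −2.
Eigenvectors give P = [[−3, 10], [1, −3]] with P⁻¹ = [[3, 10], [1, 3]], and Q = P·diag(−1, −2)·P⁻¹.
Then Q^9 = P·diag(−1, −512)·P⁻¹ = [[3, −5120], [−1, 1536]] · [[3, 10], [1, 3]] = [[−5111, −15330], [1533, 4598]].

−15330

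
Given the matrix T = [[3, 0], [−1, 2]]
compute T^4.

[[81, 0], [−65, 16]]

T^2 = [[9, 0], [−5, 4]]
T^3 = [[27, 0], [−19, 8]]
T^4 = [[81, 0], [−65, 16]]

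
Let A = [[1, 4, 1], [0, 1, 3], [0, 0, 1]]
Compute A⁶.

[[1, 24, 186], [0, 1, 18], [0, 0, 1]]

A = I + N where N = [[0, 4, 1], [0, 0, 3], [0, 0, 0]] is strictly upper-triangular, so N³ = 0.
(I + N)⁶ = I + 6·N + 15·N² = [[1, 24, 186], [0, 1, 18], [0, 0, 1]].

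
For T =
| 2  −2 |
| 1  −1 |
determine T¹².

[[2, −2], [1, −1]]

T² = T (a projection; rank 1, trace 1), so T¹² = T.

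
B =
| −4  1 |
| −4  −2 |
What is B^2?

[[12, −6], [24, 0]]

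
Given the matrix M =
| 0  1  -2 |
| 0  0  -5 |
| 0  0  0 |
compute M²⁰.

M is strictly triangular, hence nilpotent: M³ = 0, so M²⁰ = 0.

[[0, 0, 0], [0, 0, 0], [0, 0, 0]]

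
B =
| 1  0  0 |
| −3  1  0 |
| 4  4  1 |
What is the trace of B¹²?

B = I + N where N = [[0, 0, 0], [−3, 0, 0], [4, 4, 0]] is strictly lower-triangular, so N³ = 0.
(I + N)¹² = I + 12·N + 66·N² = [[1, 0, 0], [−36, 1, 0], [−744, 48, 1]].

3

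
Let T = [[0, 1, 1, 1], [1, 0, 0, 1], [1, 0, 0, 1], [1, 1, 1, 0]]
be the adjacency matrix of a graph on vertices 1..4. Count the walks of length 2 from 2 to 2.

2

The number of length-2 walks from vertex 2 to vertex 2 is entry (2,2) of T², where T is the adjacency matrix.
T² = [[3, 1, 1, 2], [1, 2, 2, 1], [1, 2, 2, 1], [2, 1, 1, 3]]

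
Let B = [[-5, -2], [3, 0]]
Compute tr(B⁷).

-2315

tr B = -5 and det B = 6, so the characteristic polynomial is λ² − (-5)λ + (6) with roots -3 and -2.
Eigenvectors give P = [[-1, 2], [1, -3]] with P⁻¹ = [[-3, -2], [-1, -1]], and B = P·diag(-3, -2)·P⁻¹.
Then B⁷ = P·diag(-2187, -128)·P⁻¹ = [[2187, -256], [-2187, 384]] · [[-3, -2], [-1, -1]] = [[-6305, -4118], [6177, 3990]].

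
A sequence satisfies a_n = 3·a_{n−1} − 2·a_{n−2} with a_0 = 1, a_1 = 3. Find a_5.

63

With companion matrix T = [[3, −2], [1, 0]], [a_n, a_{n−1}]ᵀ = T·[a_{n−1}, a_{n−2}]ᵀ, so [a_5, a_4]ᵀ = T^4·[a_1, a_0]ᵀ.
T^4 = [[31, −30], [15, −14]], giving [a_5, a_4]ᵀ = [[63], [31]].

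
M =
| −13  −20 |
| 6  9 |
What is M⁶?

tr M = −4 and det M = 3, so the characteristic polynomial is λ² − (−4)λ + (3) with roots −3 and −1.
Eigenvectors give P = [[2, 5], [−1, −3]] with P⁻¹ = [[3, 5], [−1, −2]], and M = P·diag(−3, −1)·P⁻¹.
Then M⁶ = P·diag(729, 1)·P⁻¹ = [[1458, 5], [−729, −3]] · [[3, 5], [−1, −2]] = [[4369, 7280], [−2184, −3639]].

[[4369, 7280], [−2184, −3639]]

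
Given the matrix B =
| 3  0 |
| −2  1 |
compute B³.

tr B = 4 and det B = 3, so the characteristic polynomial is λ² − (4)λ + (3) with roots 1 and 3.
Eigenvectors give P = [[0, −1], [1, 1]] with P⁻¹ = [[1, 1], [−1, 0]], and B = P·diag(1, 3)·P⁻¹.
Then B³ = P·diag(1, 27)·P⁻¹ = [[0, −27], [1, 27]] · [[1, 1], [−1, 0]] = [[27, 0], [−26, 1]].

[[27, 0], [−26, 1]]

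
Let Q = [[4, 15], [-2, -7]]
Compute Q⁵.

[[154, 465], [-62, -187]]

tr Q = -3 and det Q = 2, so the characteristic polynomial is λ² − (-3)λ + (2) with roots -2 and -1.
Eigenvectors give P = [[-5, -3], [2, 1]] with P⁻¹ = [[1, 3], [-2, -5]], and Q = P·diag(-2, -1)·P⁻¹.
Then Q⁵ = P·diag(-32, -1)·P⁻¹ = [[160, 3], [-64, -1]] · [[1, 3], [-2, -5]] = [[154, 465], [-62, -187]].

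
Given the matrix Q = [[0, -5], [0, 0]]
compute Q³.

[[0, 0], [0, 0]]

Q is strictly triangular, hence nilpotent: Q² = 0, so Q³ = 0.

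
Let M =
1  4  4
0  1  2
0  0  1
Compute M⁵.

[[1, 20, 100], [0, 1, 10], [0, 0, 1]]

M = I + N where N = [[0, 4, 4], [0, 0, 2], [0, 0, 0]] is strictly upper-triangular, so N³ = 0.
(I + N)⁵ = I + 5·N + 10·N² = [[1, 20, 100], [0, 1, 10], [0, 0, 1]].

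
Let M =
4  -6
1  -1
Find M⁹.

[[1534, -3066], [511, -1021]]

tr M = 3 and det M = 2, so the characteristic polynomial is λ² − (3)λ + (2) with roots 2 and 1.
Eigenvectors give P = [[-3, 2], [-1, 1]] with P⁻¹ = [[-1, 2], [-1, 3]], and M = P·diag(2, 1)·P⁻¹.
Then M⁹ = P·diag(512, 1)·P⁻¹ = [[-1536, 2], [-512, 1]] · [[-1, 2], [-1, 3]] = [[1534, -3066], [511, -1021]].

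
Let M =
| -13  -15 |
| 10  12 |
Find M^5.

tr M = -1 and det M = -6, so the characteristic polynomial is λ² − (-1)λ + (-6) with roots 2 and -3.
Eigenvectors give P = [[1, -3], [-1, 2]] with P⁻¹ = [[-2, -3], [-1, -1]], and M = P·diag(2, -3)·P⁻¹.
Then M^5 = P·diag(32, -243)·P⁻¹ = [[32, 729], [-32, -486]] · [[-2, -3], [-1, -1]] = [[-793, -825], [550, 582]].

[[-793, -825], [550, 582]]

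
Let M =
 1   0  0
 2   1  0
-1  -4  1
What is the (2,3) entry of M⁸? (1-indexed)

M = I + N where N = [[0, 0, 0], [2, 0, 0], [-1, -4, 0]] is strictly lower-triangular, so N³ = 0.
(I + N)⁸ = I + 8·N + 28·N² = [[1, 0, 0], [16, 1, 0], [-232, -32, 1]].

0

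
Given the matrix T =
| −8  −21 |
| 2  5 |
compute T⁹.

[[−3578, −10731], [1022, 3065]]

tr T = −3 and det T = 2, so the characteristic polynomial is λ² − (−3)λ + (2) with roots −1 and −2.
Eigenvectors give P = [[−3, −7], [1, 2]] with P⁻¹ = [[2, 7], [−1, −3]], and T = P·diag(−1, −2)·P⁻¹.
Then T⁹ = P·diag(−1, −512)·P⁻¹ = [[3, 3584], [−1, −1024]] · [[2, 7], [−1, −3]] = [[−3578, −10731], [1022, 3065]].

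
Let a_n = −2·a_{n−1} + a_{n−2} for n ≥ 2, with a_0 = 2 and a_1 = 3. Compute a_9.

With companion matrix A = [[−2, 1], [1, 0]], [a_n, a_{n−1}]ᵀ = A·[a_{n−1}, a_{n−2}]ᵀ, so [a_9, a_8]ᵀ = A⁸·[a_1, a_0]ᵀ.
A⁸ = [[985, −408], [−408, 169]], giving [a_9, a_8]ᵀ = [[2139], [−886]].

2139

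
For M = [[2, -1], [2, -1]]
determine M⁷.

M² = M (a projection; rank 1, trace 1), so M⁷ = M.

[[2, -1], [2, -1]]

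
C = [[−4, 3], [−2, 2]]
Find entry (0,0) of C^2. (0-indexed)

10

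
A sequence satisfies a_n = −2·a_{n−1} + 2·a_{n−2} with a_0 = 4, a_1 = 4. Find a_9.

With companion matrix Q = [[−2, 2], [1, 0]], [a_n, a_{n−1}]ᵀ = Q·[a_{n−1}, a_{n−2}]ᵀ, so [a_9, a_8]ᵀ = Q^8·[a_1, a_0]ᵀ.
Q^8 = [[2448, −1792], [−896, 656]], giving [a_9, a_8]ᵀ = [[2624], [−960]].

2624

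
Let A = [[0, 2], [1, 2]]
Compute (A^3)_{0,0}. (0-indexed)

4

A^2 = [[2, 4], [2, 6]]
A^3 = [[4, 12], [6, 16]]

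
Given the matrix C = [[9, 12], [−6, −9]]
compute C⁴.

[[81, 0], [0, 81]]

tr C = 0 and det C = −9, so the characteristic polynomial is λ² − (0)λ + (−9) with roots 3 and −3.
Eigenvectors give P = [[2, −1], [−1, 1]] with P⁻¹ = [[1, 1], [1, 2]], and C = P·diag(3, −3)·P⁻¹.
Then C⁴ = P·diag(81, 81)·P⁻¹ = [[162, −81], [−81, 81]] · [[1, 1], [1, 2]] = [[81, 0], [0, 81]].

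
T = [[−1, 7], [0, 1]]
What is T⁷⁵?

[[−1, 7], [0, 1]]

T² = I (check: tr T = 0 and det T = −1), so T⁷⁵ = T since 75 is odd.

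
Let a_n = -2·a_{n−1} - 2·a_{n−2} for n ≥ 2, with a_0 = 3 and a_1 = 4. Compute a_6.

56

With companion matrix C = [[-2, -2], [1, 0]], [a_n, a_{n−1}]ᵀ = C·[a_{n−1}, a_{n−2}]ᵀ, so [a_6, a_5]ᵀ = C^5·[a_1, a_0]ᵀ.
C^5 = [[8, 8], [-4, 0]], giving [a_6, a_5]ᵀ = [[56], [-16]].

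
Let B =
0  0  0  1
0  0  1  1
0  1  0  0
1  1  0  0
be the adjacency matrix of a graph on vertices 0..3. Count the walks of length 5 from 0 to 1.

The number of length-5 walks from vertex 0 to vertex 1 is entry (0,1) of B⁵, where B is the adjacency matrix.
B² = [[1, 1, 0, 0], [1, 2, 0, 0], [0, 0, 1, 1], [0, 0, 1, 2]]
B³ = [[0, 0, 1, 2], [0, 0, 2, 3], [1, 2, 0, 0], [2, 3, 0, 0]]
B⁴ = [[2, 3, 0, 0], [3, 5, 0, 0], [0, 0, 2, 3], [0, 0, 3, 5]]
B⁵ = [[0, 0, 3, 5], [0, 0, 5, 8], [3, 5, 0, 0], [5, 8, 0, 0]]

0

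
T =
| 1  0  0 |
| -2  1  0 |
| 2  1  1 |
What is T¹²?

[[1, 0, 0], [-24, 1, 0], [-108, 12, 1]]

T = I + N where N = [[0, 0, 0], [-2, 0, 0], [2, 1, 0]] is strictly lower-triangular, so N³ = 0.
(I + N)¹² = I + 12·N + 66·N² = [[1, 0, 0], [-24, 1, 0], [-108, 12, 1]].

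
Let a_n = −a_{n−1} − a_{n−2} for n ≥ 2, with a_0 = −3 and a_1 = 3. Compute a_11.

0

With companion matrix B = [[−1, −1], [1, 0]], [a_n, a_{n−1}]ᵀ = B·[a_{n−1}, a_{n−2}]ᵀ, so [a_11, a_10]ᵀ = B^10·[a_1, a_0]ᵀ.
B^10 = [[−1, −1], [1, 0]], giving [a_11, a_10]ᵀ = [[0], [3]].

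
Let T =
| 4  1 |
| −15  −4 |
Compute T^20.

T² = I (check: tr T = 0 and det T = −1), so T^20 = I since 20 is even.

[[1, 0], [0, 1]]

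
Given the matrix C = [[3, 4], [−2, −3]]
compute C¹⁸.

[[1, 0], [0, 1]]

C² = I (check: tr C = 0 and det C = −1), so C¹⁸ = I since 18 is even.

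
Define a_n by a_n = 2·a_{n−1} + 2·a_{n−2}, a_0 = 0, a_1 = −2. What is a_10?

With companion matrix Q = [[2, 2], [1, 0]], [a_n, a_{n−1}]ᵀ = Q·[a_{n−1}, a_{n−2}]ᵀ, so [a_10, a_9]ᵀ = Q^9·[a_1, a_0]ᵀ.
Q^9 = [[6688, 4896], [2448, 1792]], giving [a_10, a_9]ᵀ = [[−13376], [−4896]].

−13376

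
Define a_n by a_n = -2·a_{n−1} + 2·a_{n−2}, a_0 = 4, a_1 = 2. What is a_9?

With companion matrix C = [[-2, 2], [1, 0]], [a_n, a_{n−1}]ᵀ = C·[a_{n−1}, a_{n−2}]ᵀ, so [a_9, a_8]ᵀ = C⁸·[a_1, a_0]ᵀ.
C⁸ = [[2448, -1792], [-896, 656]], giving [a_9, a_8]ᵀ = [[-2272], [832]].

-2272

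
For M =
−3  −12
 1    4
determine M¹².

M² = M (a projection; rank 1, trace 1), so M¹² = M.

[[−3, −12], [1, 4]]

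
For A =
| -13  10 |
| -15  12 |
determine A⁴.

[[211, -130], [195, -114]]

tr A = -1 and det A = -6, so the characteristic polynomial is λ² − (-1)λ + (-6) with roots -3 and 2.
Eigenvectors give P = [[1, -2], [1, -3]] with P⁻¹ = [[3, -2], [1, -1]], and A = P·diag(-3, 2)·P⁻¹.
Then A⁴ = P·diag(81, 16)·P⁻¹ = [[81, -32], [81, -48]] · [[3, -2], [1, -1]] = [[211, -130], [195, -114]].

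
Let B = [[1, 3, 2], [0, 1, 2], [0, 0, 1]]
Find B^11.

B = I + N where N = [[0, 3, 2], [0, 0, 2], [0, 0, 0]] is strictly upper-triangular, so N^3 = 0.
(I + N)^11 = I + 11·N + 55·N^2 = [[1, 33, 352], [0, 1, 22], [0, 0, 1]].

[[1, 33, 352], [0, 1, 22], [0, 0, 1]]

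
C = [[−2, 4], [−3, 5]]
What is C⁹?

tr C = 3 and det C = 2, so the characteristic polynomial is λ² − (3)λ + (2) with roots 2 and 1.
Eigenvectors give P = [[1, 4], [1, 3]] with P⁻¹ = [[−3, 4], [1, −1]], and C = P·diag(2, 1)·P⁻¹.
Then C⁹ = P·diag(512, 1)·P⁻¹ = [[512, 4], [512, 3]] · [[−3, 4], [1, −1]] = [[−1532, 2044], [−1533, 2045]].

[[−1532, 2044], [−1533, 2045]]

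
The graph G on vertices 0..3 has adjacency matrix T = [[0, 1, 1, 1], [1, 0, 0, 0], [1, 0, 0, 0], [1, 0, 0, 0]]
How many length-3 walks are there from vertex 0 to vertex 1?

3

The number of length-3 walks from vertex 0 to vertex 1 is entry (0,1) of T³, where T is the adjacency matrix.
T² = [[3, 0, 0, 0], [0, 1, 1, 1], [0, 1, 1, 1], [0, 1, 1, 1]]
T³ = [[0, 3, 3, 3], [3, 0, 0, 0], [3, 0, 0, 0], [3, 0, 0, 0]]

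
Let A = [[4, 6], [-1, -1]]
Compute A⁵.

tr A = 3 and det A = 2, so the characteristic polynomial is λ² − (3)λ + (2) with roots 2 and 1.
Eigenvectors give P = [[3, -2], [-1, 1]] with P⁻¹ = [[1, 2], [1, 3]], and A = P·diag(2, 1)·P⁻¹.
Then A⁵ = P·diag(32, 1)·P⁻¹ = [[96, -2], [-32, 1]] · [[1, 2], [1, 3]] = [[94, 186], [-31, -61]].

[[94, 186], [-31, -61]]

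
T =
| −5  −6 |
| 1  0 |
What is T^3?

tr T = −5 and det T = 6, so the characteristic polynomial is λ² − (−5)λ + (6) with roots −3 and −2.
Eigenvectors give P = [[3, −2], [−1, 1]] with P⁻¹ = [[1, 2], [1, 3]], and T = P·diag(−3, −2)·P⁻¹.
Then T^3 = P·diag(−27, −8)·P⁻¹ = [[−81, 16], [27, −8]] · [[1, 2], [1, 3]] = [[−65, −114], [19, 30]].

[[−65, −114], [19, 30]]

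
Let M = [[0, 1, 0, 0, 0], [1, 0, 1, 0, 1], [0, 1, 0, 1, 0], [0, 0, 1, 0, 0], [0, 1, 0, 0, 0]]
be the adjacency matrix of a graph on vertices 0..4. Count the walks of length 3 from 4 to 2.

0

The number of length-3 walks from vertex 4 to vertex 2 is entry (4,2) of M³, where M is the adjacency matrix.
M² = [[1, 0, 1, 0, 1], [0, 3, 0, 1, 0], [1, 0, 2, 0, 1], [0, 1, 0, 1, 0], [1, 0, 1, 0, 1]]
M³ = [[0, 3, 0, 1, 0], [3, 0, 4, 0, 3], [0, 4, 0, 2, 0], [1, 0, 2, 0, 1], [0, 3, 0, 1, 0]]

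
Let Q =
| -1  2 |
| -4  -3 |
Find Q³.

[[39, 10], [-20, 29]]

Q² = [[-7, -8], [16, 1]]
Q³ = [[39, 10], [-20, 29]]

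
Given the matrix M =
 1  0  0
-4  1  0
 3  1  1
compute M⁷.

[[1, 0, 0], [-28, 1, 0], [-63, 7, 1]]

M = I + N where N = [[0, 0, 0], [-4, 0, 0], [3, 1, 0]] is strictly lower-triangular, so N³ = 0.
(I + N)⁷ = I + 7·N + 21·N² = [[1, 0, 0], [-28, 1, 0], [-63, 7, 1]].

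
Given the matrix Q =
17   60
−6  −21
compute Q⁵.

tr Q = −4 and det Q = 3, so the characteristic polynomial is λ² − (−4)λ + (3) with roots −3 and −1.
Eigenvectors give P = [[3, 10], [−1, −3]] with P⁻¹ = [[−3, −10], [1, 3]], and Q = P·diag(−3, −1)·P⁻¹.
Then Q⁵ = P·diag(−243, −1)·P⁻¹ = [[−729, −10], [243, 3]] · [[−3, −10], [1, 3]] = [[2177, 7260], [−726, −2421]].

[[2177, 7260], [−726, −2421]]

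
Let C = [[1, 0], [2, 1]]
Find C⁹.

C = I + N where N = [[0, 0], [2, 0]] is strictly lower-triangular, so N² = 0.
(I + N)⁹ = I + 9·N = [[1, 0], [18, 1]].

[[1, 0], [18, 1]]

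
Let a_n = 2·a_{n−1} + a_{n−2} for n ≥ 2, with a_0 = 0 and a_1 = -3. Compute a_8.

-1224

With companion matrix T = [[2, 1], [1, 0]], [a_n, a_{n−1}]ᵀ = T·[a_{n−1}, a_{n−2}]ᵀ, so [a_8, a_7]ᵀ = T⁷·[a_1, a_0]ᵀ.
T⁷ = [[408, 169], [169, 70]], giving [a_8, a_7]ᵀ = [[-1224], [-507]].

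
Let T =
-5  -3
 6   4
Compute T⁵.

[[-65, -33], [66, 34]]

tr T = -1 and det T = -2, so the characteristic polynomial is λ² − (-1)λ + (-2) with roots -2 and 1.
Eigenvectors give P = [[-1, -1], [1, 2]] with P⁻¹ = [[-2, -1], [1, 1]], and T = P·diag(-2, 1)·P⁻¹.
Then T⁵ = P·diag(-32, 1)·P⁻¹ = [[32, -1], [-32, 2]] · [[-2, -1], [1, 1]] = [[-65, -33], [66, 34]].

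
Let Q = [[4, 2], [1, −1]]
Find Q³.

Q² = [[18, 6], [3, 3]]
Q³ = [[78, 30], [15, 3]]

[[78, 30], [15, 3]]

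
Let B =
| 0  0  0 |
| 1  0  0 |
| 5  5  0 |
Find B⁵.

B is strictly triangular, hence nilpotent: B³ = 0, so B⁵ = 0.

[[0, 0, 0], [0, 0, 0], [0, 0, 0]]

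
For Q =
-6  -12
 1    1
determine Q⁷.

[[-8364, -24708], [2059, 6049]]

tr Q = -5 and det Q = 6, so the characteristic polynomial is λ² − (-5)λ + (6) with roots -2 and -3.
Eigenvectors give P = [[-3, 4], [1, -1]] with P⁻¹ = [[1, 4], [1, 3]], and Q = P·diag(-2, -3)·P⁻¹.
Then Q⁷ = P·diag(-128, -2187)·P⁻¹ = [[384, -8748], [-128, 2187]] · [[1, 4], [1, 3]] = [[-8364, -24708], [2059, 6049]].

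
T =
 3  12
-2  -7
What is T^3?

[[51, 156], [-26, -79]]

tr T = -4 and det T = 3, so the characteristic polynomial is λ² − (-4)λ + (3) with roots -3 and -1.
Eigenvectors give P = [[-2, 3], [1, -1]] with P⁻¹ = [[1, 3], [1, 2]], and T = P·diag(-3, -1)·P⁻¹.
Then T^3 = P·diag(-27, -1)·P⁻¹ = [[54, -3], [-27, 1]] · [[1, 3], [1, 2]] = [[51, 156], [-26, -79]].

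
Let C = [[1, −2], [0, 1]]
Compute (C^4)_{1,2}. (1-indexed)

C = I + N where N = [[0, −2], [0, 0]] is strictly upper-triangular, so N^2 = 0.
(I + N)^4 = I + 4·N = [[1, −8], [0, 1]].

−8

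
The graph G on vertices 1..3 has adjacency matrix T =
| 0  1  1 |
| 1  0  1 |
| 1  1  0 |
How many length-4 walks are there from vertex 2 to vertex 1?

5

The number of length-4 walks from vertex 2 to vertex 1 is entry (2,1) of T⁴, where T is the adjacency matrix.
T² = [[2, 1, 1], [1, 2, 1], [1, 1, 2]]
T³ = [[2, 3, 3], [3, 2, 3], [3, 3, 2]]
T⁴ = [[6, 5, 5], [5, 6, 5], [5, 5, 6]]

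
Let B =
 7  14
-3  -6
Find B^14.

[[7, 14], [-3, -6]]

B² = B (a projection; rank 1, trace 1), so B^14 = B.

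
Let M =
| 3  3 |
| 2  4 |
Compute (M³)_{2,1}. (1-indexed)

M² = [[15, 21], [14, 22]]
M³ = [[87, 129], [86, 130]]

86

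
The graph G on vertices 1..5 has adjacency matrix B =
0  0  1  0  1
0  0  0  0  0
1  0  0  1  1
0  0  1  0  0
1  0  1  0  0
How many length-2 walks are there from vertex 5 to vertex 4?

The number of length-2 walks from vertex 5 to vertex 4 is entry (5,4) of B², where B is the adjacency matrix.
B² = [[2, 0, 1, 1, 1], [0, 0, 0, 0, 0], [1, 0, 3, 0, 1], [1, 0, 0, 1, 1], [1, 0, 1, 1, 2]]

1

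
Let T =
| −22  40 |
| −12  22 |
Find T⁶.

tr T = 0 and det T = −4, so the characteristic polynomial is λ² − (0)λ + (−4) with roots −2 and 2.
Eigenvectors give P = [[2, −5], [1, −3]] with P⁻¹ = [[3, −5], [1, −2]], and T = P·diag(−2, 2)·P⁻¹.
Then T⁶ = P·diag(64, 64)·P⁻¹ = [[128, −320], [64, −192]] · [[3, −5], [1, −2]] = [[64, 0], [0, 64]].

[[64, 0], [0, 64]]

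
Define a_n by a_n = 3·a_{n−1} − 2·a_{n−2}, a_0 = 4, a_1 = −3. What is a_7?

−885

With companion matrix Q = [[3, −2], [1, 0]], [a_n, a_{n−1}]ᵀ = Q·[a_{n−1}, a_{n−2}]ᵀ, so [a_7, a_6]ᵀ = Q^6·[a_1, a_0]ᵀ.
Q^6 = [[127, −126], [63, −62]], giving [a_7, a_6]ᵀ = [[−885], [−437]].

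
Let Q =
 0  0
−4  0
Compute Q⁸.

[[0, 0], [0, 0]]

Q is strictly triangular, hence nilpotent: Q² = 0, so Q⁸ = 0.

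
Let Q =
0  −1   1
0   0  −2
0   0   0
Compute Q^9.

Q is strictly triangular, hence nilpotent: Q^3 = 0, so Q^9 = 0.

[[0, 0, 0], [0, 0, 0], [0, 0, 0]]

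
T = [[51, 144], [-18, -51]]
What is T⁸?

[[6561, 0], [0, 6561]]

tr T = 0 and det T = -9, so the characteristic polynomial is λ² − (0)λ + (-9) with roots -3 and 3.
Eigenvectors give P = [[8, 3], [-3, -1]] with P⁻¹ = [[-1, -3], [3, 8]], and T = P·diag(-3, 3)·P⁻¹.
Then T⁸ = P·diag(6561, 6561)·P⁻¹ = [[52488, 19683], [-19683, -6561]] · [[-1, -3], [3, 8]] = [[6561, 0], [0, 6561]].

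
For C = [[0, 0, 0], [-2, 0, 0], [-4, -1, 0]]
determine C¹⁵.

[[0, 0, 0], [0, 0, 0], [0, 0, 0]]

C is strictly triangular, hence nilpotent: C³ = 0, so C¹⁵ = 0.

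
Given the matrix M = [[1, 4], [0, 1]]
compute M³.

[[1, 12], [0, 1]]

M = I + N where N = [[0, 4], [0, 0]] is strictly upper-triangular, so N² = 0.
(I + N)³ = I + 3·N = [[1, 12], [0, 1]].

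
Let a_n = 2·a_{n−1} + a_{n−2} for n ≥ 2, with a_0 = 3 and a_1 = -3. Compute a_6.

With companion matrix C = [[2, 1], [1, 0]], [a_n, a_{n−1}]ᵀ = C·[a_{n−1}, a_{n−2}]ᵀ, so [a_6, a_5]ᵀ = C⁵·[a_1, a_0]ᵀ.
C⁵ = [[70, 29], [29, 12]], giving [a_6, a_5]ᵀ = [[-123], [-51]].

-123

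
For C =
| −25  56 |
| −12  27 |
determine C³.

tr C = 2 and det C = −3, so the characteristic polynomial is λ² − (2)λ + (−3) with roots −1 and 3.
Eigenvectors give P = [[−7, −2], [−3, −1]] with P⁻¹ = [[−1, 2], [3, −7]], and C = P·diag(−1, 3)·P⁻¹.
Then C³ = P·diag(−1, 27)·P⁻¹ = [[7, −54], [3, −27]] · [[−1, 2], [3, −7]] = [[−169, 392], [−84, 195]].

[[−169, 392], [−84, 195]]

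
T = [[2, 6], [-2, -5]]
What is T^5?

tr T = -3 and det T = 2, so the characteristic polynomial is λ² − (-3)λ + (2) with roots -2 and -1.
Eigenvectors give P = [[-3, 2], [2, -1]] with P⁻¹ = [[1, 2], [2, 3]], and T = P·diag(-2, -1)·P⁻¹.
Then T^5 = P·diag(-32, -1)·P⁻¹ = [[96, -2], [-64, 1]] · [[1, 2], [2, 3]] = [[92, 186], [-62, -125]].

[[92, 186], [-62, -125]]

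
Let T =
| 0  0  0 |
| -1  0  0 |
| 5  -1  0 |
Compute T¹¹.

[[0, 0, 0], [0, 0, 0], [0, 0, 0]]

T is strictly triangular, hence nilpotent: T³ = 0, so T¹¹ = 0.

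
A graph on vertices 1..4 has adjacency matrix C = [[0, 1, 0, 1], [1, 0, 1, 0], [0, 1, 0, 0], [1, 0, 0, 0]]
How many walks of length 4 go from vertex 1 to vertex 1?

The number of length-4 walks from vertex 1 to vertex 1 is entry (1,1) of C⁴, where C is the adjacency matrix.
C² = [[2, 0, 1, 0], [0, 2, 0, 1], [1, 0, 1, 0], [0, 1, 0, 1]]
C³ = [[0, 3, 0, 2], [3, 0, 2, 0], [0, 2, 0, 1], [2, 0, 1, 0]]
C⁴ = [[5, 0, 3, 0], [0, 5, 0, 3], [3, 0, 2, 0], [0, 3, 0, 2]]

5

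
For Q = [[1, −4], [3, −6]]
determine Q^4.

[[−179, 260], [−195, 276]]

tr Q = −5 and det Q = 6, so the characteristic polynomial is λ² − (−5)λ + (6) with roots −2 and −3.
Eigenvectors give P = [[4, 1], [3, 1]] with P⁻¹ = [[1, −1], [−3, 4]], and Q = P·diag(−2, −3)·P⁻¹.
Then Q^4 = P·diag(16, 81)·P⁻¹ = [[64, 81], [48, 81]] · [[1, −1], [−3, 4]] = [[−179, 260], [−195, 276]].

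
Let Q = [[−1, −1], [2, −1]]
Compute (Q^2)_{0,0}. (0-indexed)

−1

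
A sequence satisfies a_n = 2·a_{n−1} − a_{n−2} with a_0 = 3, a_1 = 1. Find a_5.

With companion matrix B = [[2, −1], [1, 0]], [a_n, a_{n−1}]ᵀ = B·[a_{n−1}, a_{n−2}]ᵀ, so [a_5, a_4]ᵀ = B⁴·[a_1, a_0]ᵀ.
B⁴ = [[5, −4], [4, −3]], giving [a_5, a_4]ᵀ = [[−7], [−5]].

−7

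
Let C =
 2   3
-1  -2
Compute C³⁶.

C² = I (check: tr C = 0 and det C = -1), so C³⁶ = I since 36 is even.

[[1, 0], [0, 1]]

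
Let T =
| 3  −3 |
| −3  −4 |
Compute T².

[[18, 3], [3, 25]]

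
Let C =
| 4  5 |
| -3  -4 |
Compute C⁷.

[[4, 5], [-3, -4]]

C² = I (check: tr C = 0 and det C = -1), so C⁷ = C since 7 is odd.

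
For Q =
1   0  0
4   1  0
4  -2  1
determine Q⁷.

Q = I + N where N = [[0, 0, 0], [4, 0, 0], [4, -2, 0]] is strictly lower-triangular, so N³ = 0.
(I + N)⁷ = I + 7·N + 21·N² = [[1, 0, 0], [28, 1, 0], [-140, -14, 1]].

[[1, 0, 0], [28, 1, 0], [-140, -14, 1]]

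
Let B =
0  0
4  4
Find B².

[[0, 0], [16, 16]]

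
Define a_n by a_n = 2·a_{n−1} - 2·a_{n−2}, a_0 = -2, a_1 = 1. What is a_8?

With companion matrix B = [[2, -2], [1, 0]], [a_n, a_{n−1}]ᵀ = B·[a_{n−1}, a_{n−2}]ᵀ, so [a_8, a_7]ᵀ = B^7·[a_1, a_0]ᵀ.
B^7 = [[0, 16], [-8, 16]], giving [a_8, a_7]ᵀ = [[-32], [-40]].

-32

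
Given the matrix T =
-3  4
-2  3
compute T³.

[[-3, 4], [-2, 3]]

T² = I (check: tr T = 0 and det T = -1), so T³ = T since 3 is odd.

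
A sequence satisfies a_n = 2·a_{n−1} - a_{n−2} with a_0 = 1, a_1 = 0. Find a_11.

With companion matrix B = [[2, -1], [1, 0]], [a_n, a_{n−1}]ᵀ = B·[a_{n−1}, a_{n−2}]ᵀ, so [a_11, a_10]ᵀ = B¹⁰·[a_1, a_0]ᵀ.
B¹⁰ = [[11, -10], [10, -9]], giving [a_11, a_10]ᵀ = [[-10], [-9]].

-10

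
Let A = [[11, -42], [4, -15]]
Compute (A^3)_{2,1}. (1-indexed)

52

tr A = -4 and det A = 3, so the characteristic polynomial is λ² − (-4)λ + (3) with roots -3 and -1.
Eigenvectors give P = [[3, 7], [1, 2]] with P⁻¹ = [[-2, 7], [1, -3]], and A = P·diag(-3, -1)·P⁻¹.
Then A^3 = P·diag(-27, -1)·P⁻¹ = [[-81, -7], [-27, -2]] · [[-2, 7], [1, -3]] = [[155, -546], [52, -183]].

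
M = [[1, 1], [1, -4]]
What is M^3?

[[-1, 14], [14, -71]]

M^2 = [[2, -3], [-3, 17]]
M^3 = [[-1, 14], [14, -71]]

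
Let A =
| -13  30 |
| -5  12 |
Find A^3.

tr A = -1 and det A = -6, so the characteristic polynomial is λ² − (-1)λ + (-6) with roots 2 and -3.
Eigenvectors give P = [[2, 3], [1, 1]] with P⁻¹ = [[-1, 3], [1, -2]], and A = P·diag(2, -3)·P⁻¹.
Then A^3 = P·diag(8, -27)·P⁻¹ = [[16, -81], [8, -27]] · [[-1, 3], [1, -2]] = [[-97, 210], [-35, 78]].

[[-97, 210], [-35, 78]]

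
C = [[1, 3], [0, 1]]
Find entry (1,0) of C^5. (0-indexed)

0

C = I + N where N = [[0, 3], [0, 0]] is strictly upper-triangular, so N^2 = 0.
(I + N)^5 = I + 5·N = [[1, 15], [0, 1]].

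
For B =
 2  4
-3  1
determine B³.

B² = [[-8, 12], [-9, -11]]
B³ = [[-52, -20], [15, -47]]

[[-52, -20], [15, -47]]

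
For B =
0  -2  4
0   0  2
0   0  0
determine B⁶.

B is strictly triangular, hence nilpotent: B³ = 0, so B⁶ = 0.

[[0, 0, 0], [0, 0, 0], [0, 0, 0]]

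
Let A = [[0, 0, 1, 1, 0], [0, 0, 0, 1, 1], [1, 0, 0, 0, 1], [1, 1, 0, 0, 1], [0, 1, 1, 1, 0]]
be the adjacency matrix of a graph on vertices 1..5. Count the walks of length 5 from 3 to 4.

10

The number of length-5 walks from vertex 3 to vertex 4 is entry (3,4) of A^5, where A is the adjacency matrix.
A^2 = [[2, 1, 0, 0, 2], [1, 2, 1, 1, 1], [0, 1, 2, 2, 0], [0, 1, 2, 3, 1], [2, 1, 0, 1, 3]]
A^3 = [[0, 2, 4, 5, 1], [2, 2, 2, 4, 4], [4, 2, 0, 1, 5], [5, 4, 1, 2, 6], [1, 4, 5, 6, 2]]
A^4 = [[9, 6, 1, 3, 11], [6, 8, 6, 8, 8], [1, 6, 9, 11, 3], [3, 8, 11, 15, 7], [11, 8, 3, 7, 15]]
A^5 = [[4, 14, 20, 26, 10], [14, 16, 14, 22, 22], [20, 14, 4, 10, 26], [26, 22, 10, 18, 34], [10, 22, 26, 34, 18]]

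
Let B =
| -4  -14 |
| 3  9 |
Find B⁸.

[[-37574, -88270], [18915, 44391]]

tr B = 5 and det B = 6, so the characteristic polynomial is λ² − (5)λ + (6) with roots 3 and 2.
Eigenvectors give P = [[-2, 7], [1, -3]] with P⁻¹ = [[3, 7], [1, 2]], and B = P·diag(3, 2)·P⁻¹.
Then B⁸ = P·diag(6561, 256)·P⁻¹ = [[-13122, 1792], [6561, -768]] · [[3, 7], [1, 2]] = [[-37574, -88270], [18915, 44391]].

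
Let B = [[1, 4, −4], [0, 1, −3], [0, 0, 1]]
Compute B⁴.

B = I + N where N = [[0, 4, −4], [0, 0, −3], [0, 0, 0]] is strictly upper-triangular, so N³ = 0.
(I + N)⁴ = I + 4·N + 6·N² = [[1, 16, −88], [0, 1, −12], [0, 0, 1]].

[[1, 16, −88], [0, 1, −12], [0, 0, 1]]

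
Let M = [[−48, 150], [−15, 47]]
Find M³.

tr M = −1 and det M = −6, so the characteristic polynomial is λ² − (−1)λ + (−6) with roots −3 and 2.
Eigenvectors give P = [[10, 3], [3, 1]] with P⁻¹ = [[1, −3], [−3, 10]], and M = P·diag(−3, 2)·P⁻¹.
Then M³ = P·diag(−27, 8)·P⁻¹ = [[−270, 24], [−81, 8]] · [[1, −3], [−3, 10]] = [[−342, 1050], [−105, 323]].

[[−342, 1050], [−105, 323]]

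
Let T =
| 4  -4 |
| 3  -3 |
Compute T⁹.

[[4, -4], [3, -3]]

T² = T (a projection; rank 1, trace 1), so T⁹ = T.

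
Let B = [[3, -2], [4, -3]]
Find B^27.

[[3, -2], [4, -3]]

B² = I (check: tr B = 0 and det B = -1), so B^27 = B since 27 is odd.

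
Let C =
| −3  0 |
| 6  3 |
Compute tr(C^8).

tr C = 0 and det C = −9, so the characteristic polynomial is λ² − (0)λ + (−9) with roots −3 and 3.
Eigenvectors give P = [[−1, 0], [1, 1]] with P⁻¹ = [[−1, 0], [1, 1]], and C = P·diag(−3, 3)·P⁻¹.
Then C^8 = P·diag(6561, 6561)·P⁻¹ = [[−6561, 0], [6561, 6561]] · [[−1, 0], [1, 1]] = [[6561, 0], [0, 6561]].

13122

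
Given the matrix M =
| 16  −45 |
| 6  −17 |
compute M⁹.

[[2566, −7695], [1026, −3077]]

tr M = −1 and det M = −2, so the characteristic polynomial is λ² − (−1)λ + (−2) with roots 1 and −2.
Eigenvectors give P = [[3, −5], [1, −2]] with P⁻¹ = [[2, −5], [1, −3]], and M = P·diag(1, −2)·P⁻¹.
Then M⁹ = P·diag(1, −512)·P⁻¹ = [[3, 2560], [1, 1024]] · [[2, −5], [1, −3]] = [[2566, −7695], [1026, −3077]].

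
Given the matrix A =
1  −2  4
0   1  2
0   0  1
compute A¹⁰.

[[1, −20, −140], [0, 1, 20], [0, 0, 1]]

A = I + N where N = [[0, −2, 4], [0, 0, 2], [0, 0, 0]] is strictly upper-triangular, so N³ = 0.
(I + N)¹⁰ = I + 10·N + 45·N² = [[1, −20, −140], [0, 1, 20], [0, 0, 1]].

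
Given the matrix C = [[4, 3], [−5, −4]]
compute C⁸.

[[1, 0], [0, 1]]

C² = I (check: tr C = 0 and det C = −1), so C⁸ = I since 8 is even.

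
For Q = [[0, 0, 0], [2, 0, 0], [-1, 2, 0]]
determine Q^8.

[[0, 0, 0], [0, 0, 0], [0, 0, 0]]

Q is strictly triangular, hence nilpotent: Q^3 = 0, so Q^8 = 0.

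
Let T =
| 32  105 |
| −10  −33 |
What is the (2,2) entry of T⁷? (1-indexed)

tr T = −1 and det T = −6, so the characteristic polynomial is λ² − (−1)λ + (−6) with roots −3 and 2.
Eigenvectors give P = [[−3, 7], [1, −2]] with P⁻¹ = [[2, 7], [1, 3]], and T = P·diag(−3, 2)·P⁻¹.
Then T⁷ = P·diag(−2187, 128)·P⁻¹ = [[6561, 896], [−2187, −256]] · [[2, 7], [1, 3]] = [[14018, 48615], [−4630, −16077]].

−16077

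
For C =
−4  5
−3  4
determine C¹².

C² = I (check: tr C = 0 and det C = −1), so C¹² = I since 12 is even.

[[1, 0], [0, 1]]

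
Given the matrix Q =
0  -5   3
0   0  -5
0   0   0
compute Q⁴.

[[0, 0, 0], [0, 0, 0], [0, 0, 0]]

Q is strictly triangular, hence nilpotent: Q³ = 0, so Q⁴ = 0.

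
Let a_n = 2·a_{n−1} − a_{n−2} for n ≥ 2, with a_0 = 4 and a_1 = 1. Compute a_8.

With companion matrix B = [[2, −1], [1, 0]], [a_n, a_{n−1}]ᵀ = B·[a_{n−1}, a_{n−2}]ᵀ, so [a_8, a_7]ᵀ = B⁷·[a_1, a_0]ᵀ.
B⁷ = [[8, −7], [7, −6]], giving [a_8, a_7]ᵀ = [[−20], [−17]].

−20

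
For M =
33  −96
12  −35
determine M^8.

tr M = −2 and det M = −3, so the characteristic polynomial is λ² − (−2)λ + (−3) with roots 1 and −3.
Eigenvectors give P = [[−3, 8], [−1, 3]] with P⁻¹ = [[−3, 8], [−1, 3]], and M = P·diag(1, −3)·P⁻¹.
Then M^8 = P·diag(1, 6561)·P⁻¹ = [[−3, 52488], [−1, 19683]] · [[−3, 8], [−1, 3]] = [[−52479, 157440], [−19680, 59041]].

[[−52479, 157440], [−19680, 59041]]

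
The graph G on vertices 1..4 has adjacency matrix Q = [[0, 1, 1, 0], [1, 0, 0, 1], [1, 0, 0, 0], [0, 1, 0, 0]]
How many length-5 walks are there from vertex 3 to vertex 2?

The number of length-5 walks from vertex 3 to vertex 2 is entry (3,2) of Q⁵, where Q is the adjacency matrix.
Q² = [[2, 0, 0, 1], [0, 2, 1, 0], [0, 1, 1, 0], [1, 0, 0, 1]]
Q³ = [[0, 3, 2, 0], [3, 0, 0, 2], [2, 0, 0, 1], [0, 2, 1, 0]]
Q⁴ = [[5, 0, 0, 3], [0, 5, 3, 0], [0, 3, 2, 0], [3, 0, 0, 2]]
Q⁵ = [[0, 8, 5, 0], [8, 0, 0, 5], [5, 0, 0, 3], [0, 5, 3, 0]]

0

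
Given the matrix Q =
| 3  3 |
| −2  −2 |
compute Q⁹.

Q² = Q (a projection; rank 1, trace 1), so Q⁹ = Q.

[[3, 3], [−2, −2]]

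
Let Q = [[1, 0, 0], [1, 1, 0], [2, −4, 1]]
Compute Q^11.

Q = I + N where N = [[0, 0, 0], [1, 0, 0], [2, −4, 0]] is strictly lower-triangular, so N^3 = 0.
(I + N)^11 = I + 11·N + 55·N^2 = [[1, 0, 0], [11, 1, 0], [−198, −44, 1]].

[[1, 0, 0], [11, 1, 0], [−198, −44, 1]]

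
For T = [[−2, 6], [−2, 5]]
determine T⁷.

[[−380, 762], [−254, 509]]

tr T = 3 and det T = 2, so the characteristic polynomial is λ² − (3)λ + (2) with roots 2 and 1.
Eigenvectors give P = [[−3, 2], [−2, 1]] with P⁻¹ = [[1, −2], [2, −3]], and T = P·diag(2, 1)·P⁻¹.
Then T⁷ = P·diag(128, 1)·P⁻¹ = [[−384, 2], [−256, 1]] · [[1, −2], [2, −3]] = [[−380, 762], [−254, 509]].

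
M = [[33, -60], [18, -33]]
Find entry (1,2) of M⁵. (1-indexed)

-4860

tr M = 0 and det M = -9, so the characteristic polynomial is λ² − (0)λ + (-9) with roots -3 and 3.
Eigenvectors give P = [[-5, -2], [-3, -1]] with P⁻¹ = [[1, -2], [-3, 5]], and M = P·diag(-3, 3)·P⁻¹.
Then M⁵ = P·diag(-243, 243)·P⁻¹ = [[1215, -486], [729, -243]] · [[1, -2], [-3, 5]] = [[2673, -4860], [1458, -2673]].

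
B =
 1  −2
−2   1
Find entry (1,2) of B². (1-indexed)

−4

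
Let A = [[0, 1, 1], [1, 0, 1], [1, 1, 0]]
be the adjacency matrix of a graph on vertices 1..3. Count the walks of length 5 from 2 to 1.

11

The number of length-5 walks from vertex 2 to vertex 1 is entry (2,1) of A^5, where A is the adjacency matrix.
A^2 = [[2, 1, 1], [1, 2, 1], [1, 1, 2]]
A^3 = [[2, 3, 3], [3, 2, 3], [3, 3, 2]]
A^4 = [[6, 5, 5], [5, 6, 5], [5, 5, 6]]
A^5 = [[10, 11, 11], [11, 10, 11], [11, 11, 10]]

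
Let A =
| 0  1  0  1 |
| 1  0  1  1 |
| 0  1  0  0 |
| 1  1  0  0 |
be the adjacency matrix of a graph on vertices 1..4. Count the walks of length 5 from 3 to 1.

The number of length-5 walks from vertex 3 to vertex 1 is entry (3,1) of A^5, where A is the adjacency matrix.
A^2 = [[2, 1, 1, 1], [1, 3, 0, 1], [1, 0, 1, 1], [1, 1, 1, 2]]
A^3 = [[2, 4, 1, 3], [4, 2, 3, 4], [1, 3, 0, 1], [3, 4, 1, 2]]
A^4 = [[7, 6, 4, 6], [6, 11, 2, 6], [4, 2, 3, 4], [6, 6, 4, 7]]
A^5 = [[12, 17, 6, 13], [17, 14, 11, 17], [6, 11, 2, 6], [13, 17, 6, 12]]

6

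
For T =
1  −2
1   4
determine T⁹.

tr T = 5 and det T = 6, so the characteristic polynomial is λ² − (5)λ + (6) with roots 3 and 2.
Eigenvectors give P = [[1, 2], [−1, −1]] with P⁻¹ = [[−1, −2], [1, 1]], and T = P·diag(3, 2)·P⁻¹.
Then T⁹ = P·diag(19683, 512)·P⁻¹ = [[19683, 1024], [−19683, −512]] · [[−1, −2], [1, 1]] = [[−18659, −38342], [19171, 38854]].

[[−18659, −38342], [19171, 38854]]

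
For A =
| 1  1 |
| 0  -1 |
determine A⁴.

A² = I (check: tr A = 0 and det A = -1), so A⁴ = I since 4 is even.

[[1, 0], [0, 1]]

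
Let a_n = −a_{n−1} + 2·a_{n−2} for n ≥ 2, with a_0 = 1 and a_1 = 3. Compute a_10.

−681

With companion matrix B = [[−1, 2], [1, 0]], [a_n, a_{n−1}]ᵀ = B·[a_{n−1}, a_{n−2}]ᵀ, so [a_10, a_9]ᵀ = B⁹·[a_1, a_0]ᵀ.
B⁹ = [[−341, 342], [171, −170]], giving [a_10, a_9]ᵀ = [[−681], [343]].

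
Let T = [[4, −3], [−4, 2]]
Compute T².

[[28, −18], [−24, 16]]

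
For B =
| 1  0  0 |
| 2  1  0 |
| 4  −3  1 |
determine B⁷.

[[1, 0, 0], [14, 1, 0], [−98, −21, 1]]

B = I + N where N = [[0, 0, 0], [2, 0, 0], [4, −3, 0]] is strictly lower-triangular, so N³ = 0.
(I + N)⁷ = I + 7·N + 21·N² = [[1, 0, 0], [14, 1, 0], [−98, −21, 1]].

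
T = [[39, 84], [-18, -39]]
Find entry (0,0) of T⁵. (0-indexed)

3159

tr T = 0 and det T = -9, so the characteristic polynomial is λ² − (0)λ + (-9) with roots 3 and -3.
Eigenvectors give P = [[7, -2], [-3, 1]] with P⁻¹ = [[1, 2], [3, 7]], and T = P·diag(3, -3)·P⁻¹.
Then T⁵ = P·diag(243, -243)·P⁻¹ = [[1701, 486], [-729, -243]] · [[1, 2], [3, 7]] = [[3159, 6804], [-1458, -3159]].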